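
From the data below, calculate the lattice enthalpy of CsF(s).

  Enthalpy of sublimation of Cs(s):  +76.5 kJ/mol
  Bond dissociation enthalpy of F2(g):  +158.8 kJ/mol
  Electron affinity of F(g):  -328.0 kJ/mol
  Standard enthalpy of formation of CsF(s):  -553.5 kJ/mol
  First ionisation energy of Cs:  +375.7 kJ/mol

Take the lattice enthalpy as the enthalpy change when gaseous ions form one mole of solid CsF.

U = -757.1 kJ/mol

ΔHf° = 1·ΔHsub + 1·(ΣIE) + 1/2·D(F2) + 1·EA + U
-553.5 = 1·(+76.5) + 1·(+375.7) + 1/2·(+158.8) + 1·(-328.0) + U
U = -553.5 − (+203.6) = -757.1 kJ/mol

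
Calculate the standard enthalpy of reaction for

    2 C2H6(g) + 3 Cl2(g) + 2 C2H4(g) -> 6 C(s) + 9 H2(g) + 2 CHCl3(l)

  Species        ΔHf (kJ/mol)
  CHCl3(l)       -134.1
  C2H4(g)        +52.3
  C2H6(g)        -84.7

ΔH°rxn = Σ nΔHf°(products) − Σ nΔHf°(reactants).
Products: 6·(+0.0) + 9·(+0.0) + 2·(-134.1) = -268.2
Reactants: 2·(-84.7) + 3·(+0.0) + 2·(+52.3) = -64.8
ΔH_rxn = (-268.2) − (-64.8) = -203.4 kJ/mol

ΔH_rxn = -203.4 kJ/mol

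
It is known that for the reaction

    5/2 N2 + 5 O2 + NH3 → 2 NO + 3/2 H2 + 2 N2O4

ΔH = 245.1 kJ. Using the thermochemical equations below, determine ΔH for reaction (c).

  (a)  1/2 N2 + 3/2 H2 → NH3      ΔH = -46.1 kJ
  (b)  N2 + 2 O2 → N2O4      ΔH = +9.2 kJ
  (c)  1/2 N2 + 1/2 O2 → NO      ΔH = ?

ΔH = 90.3 kJ

(a) reversed (reverse to put NH3 on the reactant side): +46.1 kJ
(b) × 2 (×2 to match 2 N2O4 in the target): (2)·(+9.2) = +18.4 kJ
(c) × 2 (×2 to match 2 NO in the target): contributes 2·x
+245.1 = (+46.1) + (+18.4) + 2·x
x = (+245.1 − (+64.5)) / (2) = 90.3 kJ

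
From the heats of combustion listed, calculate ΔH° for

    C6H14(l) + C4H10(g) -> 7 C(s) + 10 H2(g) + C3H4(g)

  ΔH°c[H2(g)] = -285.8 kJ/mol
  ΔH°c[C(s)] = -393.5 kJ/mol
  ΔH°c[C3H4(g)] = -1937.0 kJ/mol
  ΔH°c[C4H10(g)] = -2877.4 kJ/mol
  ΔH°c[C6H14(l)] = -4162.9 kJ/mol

ΔH° = 509.2 kJ/mol

Using ΔH = Σ nΔHc°(reactants) − Σ nΔHc°(products):
= [1·(-4162.9) + 1·(-2877.4)] − [7·(-393.5) + 10·(-285.8) + 1·(-1937.0)]
= 509.2 kJ/mol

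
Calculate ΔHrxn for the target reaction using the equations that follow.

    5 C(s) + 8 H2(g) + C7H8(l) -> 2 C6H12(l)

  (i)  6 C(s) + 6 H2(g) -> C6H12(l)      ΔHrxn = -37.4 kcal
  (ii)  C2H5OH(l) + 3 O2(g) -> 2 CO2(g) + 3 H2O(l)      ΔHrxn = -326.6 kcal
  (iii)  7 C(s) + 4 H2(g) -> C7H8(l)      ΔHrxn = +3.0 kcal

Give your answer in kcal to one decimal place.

ΔHrxn = -77.8 kcal

(i) × 2 (×2 to match 2 C6H12(l) in the target): (2)·(-37.4) = -74.8 kcal
(ii): not needed (C2H5OH(l) appears nowhere else).
(iii) reversed (reverse to put C7H8(l) on the reactant side): -3.0 kcal
Summing the manipulated equations, ΔHrxn = (-74.8) + (-3.0) = -77.8 kcal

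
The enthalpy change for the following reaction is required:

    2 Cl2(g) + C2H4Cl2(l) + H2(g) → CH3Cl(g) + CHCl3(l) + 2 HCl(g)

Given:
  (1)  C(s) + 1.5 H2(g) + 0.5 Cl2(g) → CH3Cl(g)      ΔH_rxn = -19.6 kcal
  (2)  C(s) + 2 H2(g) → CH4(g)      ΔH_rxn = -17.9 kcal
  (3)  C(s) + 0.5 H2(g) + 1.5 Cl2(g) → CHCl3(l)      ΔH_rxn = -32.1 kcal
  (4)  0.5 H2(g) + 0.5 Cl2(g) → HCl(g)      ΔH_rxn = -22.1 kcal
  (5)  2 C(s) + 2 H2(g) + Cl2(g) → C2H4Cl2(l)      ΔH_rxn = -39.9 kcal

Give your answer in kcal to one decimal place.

(1) as written: -19.6 kcal
(2): not needed.
(3) as written: -32.1 kcal
(4) × 2: (2)·(-22.1) = -44.2 kcal
(5) reversed: +39.9 kcal
Combining the equations, ΔH_rxn = (-19.6) + (-32.1) + (-44.2) + (+39.9) = -56.0 kcal

ΔH_rxn = -56.0 kcal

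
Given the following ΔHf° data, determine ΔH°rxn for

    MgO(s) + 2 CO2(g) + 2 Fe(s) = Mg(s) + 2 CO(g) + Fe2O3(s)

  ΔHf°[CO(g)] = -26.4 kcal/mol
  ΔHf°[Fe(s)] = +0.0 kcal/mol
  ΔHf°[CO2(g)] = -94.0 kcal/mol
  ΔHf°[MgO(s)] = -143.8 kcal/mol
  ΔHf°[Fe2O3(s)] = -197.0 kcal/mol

Products: 1·(+0.0) + 2·(-26.4) + 1·(-197.0) = -249.8
Reactants: 1·(-143.8) + 2·(-94.0) + 2·(+0.0) = -331.8
ΔH°rxn = (-249.8) − (-331.8) = 82.0 kcal/mol

ΔH°rxn = 82.0 kcal/mol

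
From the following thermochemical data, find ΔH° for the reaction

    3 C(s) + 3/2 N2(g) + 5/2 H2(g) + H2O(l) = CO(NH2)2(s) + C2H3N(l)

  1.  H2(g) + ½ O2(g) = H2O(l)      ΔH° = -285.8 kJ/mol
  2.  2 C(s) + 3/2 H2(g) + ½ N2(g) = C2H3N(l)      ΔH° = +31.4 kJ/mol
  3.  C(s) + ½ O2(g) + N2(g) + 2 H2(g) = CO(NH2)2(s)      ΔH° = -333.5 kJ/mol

eq. 1 reversed (H2O(l) must end up as a reactant): +285.8 kJ/mol
eq. 2 as written (C2H3N(l) already on the product side): +31.4 kJ/mol
eq. 3 as written (CO(NH2)2(s) already on the product side): -333.5 kJ/mol
ΔH° = (-1)·(-285.8) + (1)·(+31.4) + (1)·(-333.5) = -16.3 kJ/mol

ΔH° = -16.3 kJ/mol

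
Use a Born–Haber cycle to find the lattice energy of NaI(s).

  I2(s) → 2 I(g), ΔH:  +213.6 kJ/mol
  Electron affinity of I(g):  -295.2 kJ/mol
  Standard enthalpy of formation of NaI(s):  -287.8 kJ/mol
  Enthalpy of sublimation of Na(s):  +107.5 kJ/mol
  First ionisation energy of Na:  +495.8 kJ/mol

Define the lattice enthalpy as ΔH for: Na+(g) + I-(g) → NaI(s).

ΔHf° = 1·ΔHsub + 1·(ΣIE) + 1/2·D(I2) + 1·EA + U
-287.8 = 1·(+107.5) + 1·(+495.8) + 1/2·(+213.6) + 1·(-295.2) + U
U = -287.8 − (+414.9) = -702.7 kJ/mol

U = -702.7 kJ/mol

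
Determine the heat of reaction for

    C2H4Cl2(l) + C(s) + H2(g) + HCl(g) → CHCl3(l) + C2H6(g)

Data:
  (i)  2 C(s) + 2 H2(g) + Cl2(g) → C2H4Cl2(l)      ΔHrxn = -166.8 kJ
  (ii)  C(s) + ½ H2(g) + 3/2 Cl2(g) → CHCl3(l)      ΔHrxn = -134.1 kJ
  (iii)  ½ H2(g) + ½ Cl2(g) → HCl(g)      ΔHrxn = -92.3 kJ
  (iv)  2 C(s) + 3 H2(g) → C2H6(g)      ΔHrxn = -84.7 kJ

(i) reversed (reverse to put C2H4Cl2(l) on the reactant side): +166.8 kJ
(ii) as written (CHCl3(l) already on the product side): -134.1 kJ
(iii) reversed (HCl(g) must end up as a reactant): +92.3 kJ
(iv) as written (C2H6(g) already on the product side): -84.7 kJ
ΔHrxn = (-1)·(-166.8) + (1)·(-134.1) + (-1)·(-92.3) + (1)·(-84.7) = 40.3 kJ

ΔHrxn = 40.3 kJ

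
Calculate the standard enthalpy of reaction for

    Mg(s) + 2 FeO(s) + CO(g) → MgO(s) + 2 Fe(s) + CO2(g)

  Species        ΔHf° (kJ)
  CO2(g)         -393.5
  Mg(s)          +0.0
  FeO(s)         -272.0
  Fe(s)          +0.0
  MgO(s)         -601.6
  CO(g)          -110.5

ΔH° = -340.6 kJ

Products: 1·(-601.6) + 2·(+0.0) + 1·(-393.5) = -995.1
Reactants: 1·(+0.0) + 2·(-272.0) + 1·(-110.5) = -654.5
ΔH° = (-995.1) − (-654.5) = -340.6 kJ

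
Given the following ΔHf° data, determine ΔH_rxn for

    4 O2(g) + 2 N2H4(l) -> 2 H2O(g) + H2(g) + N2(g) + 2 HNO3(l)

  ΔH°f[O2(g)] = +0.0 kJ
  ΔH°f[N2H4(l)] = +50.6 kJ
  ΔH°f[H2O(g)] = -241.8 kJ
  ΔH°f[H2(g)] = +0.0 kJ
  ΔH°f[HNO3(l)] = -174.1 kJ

ΔH°rxn = Σ nΔHf°(products) − Σ nΔHf°(reactants).
Products: 2·(-241.8) + 1·(+0.0) + 1·(+0.0) + 2·(-174.1) = -831.8
Reactants: 4·(+0.0) + 2·(+50.6) = +101.2
ΔH_rxn = (-831.8) − (+101.2) = -933.0 kJ

ΔH_rxn = -933.0 kJ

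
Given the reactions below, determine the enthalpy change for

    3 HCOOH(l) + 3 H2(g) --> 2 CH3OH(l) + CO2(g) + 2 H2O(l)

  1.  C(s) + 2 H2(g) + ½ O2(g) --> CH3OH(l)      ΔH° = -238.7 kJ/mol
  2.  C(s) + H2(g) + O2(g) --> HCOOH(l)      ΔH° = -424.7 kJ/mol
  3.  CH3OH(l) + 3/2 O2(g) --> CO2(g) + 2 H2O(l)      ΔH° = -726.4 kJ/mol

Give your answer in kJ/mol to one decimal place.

ΔH° = -168.4 kJ/mol

eq. 1 × 3: (3)·(-238.7) = -716.1 kJ/mol
eq. 2 reversed and × 3: (-3)·(-424.7) = +1274.1 kJ/mol
eq. 3 as written: -726.4 kJ/mol
By Hess's law, ΔH° = (-716.1) + (+1274.1) + (-726.4) = -168.4 kJ/mol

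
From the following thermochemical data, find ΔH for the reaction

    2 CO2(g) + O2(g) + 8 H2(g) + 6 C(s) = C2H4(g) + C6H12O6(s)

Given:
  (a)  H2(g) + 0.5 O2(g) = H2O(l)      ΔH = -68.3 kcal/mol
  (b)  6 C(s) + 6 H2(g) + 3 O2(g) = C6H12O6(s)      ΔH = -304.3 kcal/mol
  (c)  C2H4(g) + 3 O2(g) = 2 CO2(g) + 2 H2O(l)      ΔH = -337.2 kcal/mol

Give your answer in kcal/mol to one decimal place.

ΔH = -103.7 kcal/mol

(a) × 2: (2)·(-68.3) = -136.6 kcal/mol
(b) as written: -304.3 kcal/mol
(c) reversed: +337.2 kcal/mol
ΔH = (2)·(-68.3) + (1)·(-304.3) + (-1)·(-337.2) = -103.7 kcal/mol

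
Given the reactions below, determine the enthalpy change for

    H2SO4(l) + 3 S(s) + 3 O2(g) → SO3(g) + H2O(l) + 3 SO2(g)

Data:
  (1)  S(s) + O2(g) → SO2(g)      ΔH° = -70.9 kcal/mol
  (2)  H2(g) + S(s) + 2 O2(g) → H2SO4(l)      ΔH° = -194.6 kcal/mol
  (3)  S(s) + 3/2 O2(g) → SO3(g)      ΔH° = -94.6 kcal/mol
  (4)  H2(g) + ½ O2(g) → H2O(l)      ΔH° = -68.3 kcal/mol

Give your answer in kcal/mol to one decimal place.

(1) × 3: (3)·(-70.9) = -212.7 kcal/mol
(2) reversed: +194.6 kcal/mol
(3) as written: -94.6 kcal/mol
(4) as written: -68.3 kcal/mol
ΔH° = (3)·(-70.9) + (-1)·(-194.6) + (1)·(-94.6) + (1)·(-68.3) = -181.0 kcal/mol

ΔH° = -181.0 kcal/mol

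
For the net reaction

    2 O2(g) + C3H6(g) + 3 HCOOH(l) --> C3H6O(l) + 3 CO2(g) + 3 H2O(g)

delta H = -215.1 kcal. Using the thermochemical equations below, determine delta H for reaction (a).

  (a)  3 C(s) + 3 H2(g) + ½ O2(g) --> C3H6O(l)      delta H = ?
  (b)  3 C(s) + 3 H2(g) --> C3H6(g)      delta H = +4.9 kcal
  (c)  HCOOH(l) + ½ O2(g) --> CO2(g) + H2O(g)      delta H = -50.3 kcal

delta H = -59.3 kcal

(a) as written (C3H6O(l) already on the product side): contributes x
(b) reversed (C3H6(g) must end up as a reactant): -4.9 kcal
(c) × 3 (scale by 3 for the 3 HCOOH(l)): (3)·(-50.3) = -150.9 kcal
-215.1 = (-4.9) + (-150.9) + x
x = (-215.1 − (-155.8)) / (1) = -59.3 kcal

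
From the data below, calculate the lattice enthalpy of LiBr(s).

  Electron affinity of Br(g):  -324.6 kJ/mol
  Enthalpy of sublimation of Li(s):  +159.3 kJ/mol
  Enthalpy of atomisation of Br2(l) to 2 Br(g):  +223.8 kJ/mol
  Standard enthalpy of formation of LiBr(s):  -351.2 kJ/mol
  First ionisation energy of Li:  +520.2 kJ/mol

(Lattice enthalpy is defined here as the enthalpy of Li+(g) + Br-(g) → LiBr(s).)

ΔHf° = 1·ΔHsub + 1·(ΣIE) + 1/2·D(Br2) + 1·EA + U
-351.2 = 1·(+159.3) + 1·(+520.2) + 1/2·(+223.8) + 1·(-324.6) + U
U = -351.2 − (+466.8) = -818.0 kJ/mol

U = -818.0 kJ/mol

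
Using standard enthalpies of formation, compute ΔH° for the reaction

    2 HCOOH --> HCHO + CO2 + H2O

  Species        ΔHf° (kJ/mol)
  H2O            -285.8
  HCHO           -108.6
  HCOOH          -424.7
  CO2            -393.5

ΔH° = 61.5 kJ/mol

Products: 1·(-108.6) + 1·(-393.5) + 1·(-285.8) = -787.9
Reactants: 2·(-424.7) = -849.4
ΔH° = (-787.9) − (-849.4) = 61.5 kJ/mol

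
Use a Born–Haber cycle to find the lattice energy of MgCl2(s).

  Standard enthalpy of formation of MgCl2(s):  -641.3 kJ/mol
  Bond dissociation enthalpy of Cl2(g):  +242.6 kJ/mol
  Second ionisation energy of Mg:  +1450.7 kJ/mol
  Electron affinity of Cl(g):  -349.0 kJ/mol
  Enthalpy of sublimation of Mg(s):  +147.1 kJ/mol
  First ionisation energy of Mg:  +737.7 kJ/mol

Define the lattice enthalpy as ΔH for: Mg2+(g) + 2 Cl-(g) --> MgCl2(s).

U = -2521.4 kJ/mol

ΔHf° = 1·ΔHsub + 1·(ΣIE) + 1·D(Cl2) + 2·EA + U
-641.3 = 1·(+147.1) + 1·(+2188.4) + 1·(+242.6) + 2·(-349.0) + U
U = -641.3 − (+1880.1) = -2521.4 kJ/mol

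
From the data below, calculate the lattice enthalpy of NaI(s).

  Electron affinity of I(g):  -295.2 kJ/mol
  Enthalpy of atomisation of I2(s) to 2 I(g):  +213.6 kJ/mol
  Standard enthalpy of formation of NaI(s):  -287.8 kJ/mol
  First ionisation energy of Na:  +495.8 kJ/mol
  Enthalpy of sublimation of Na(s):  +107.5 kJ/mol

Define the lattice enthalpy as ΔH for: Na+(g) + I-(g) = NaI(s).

ΔHf° = 1·ΔHsub + 1·(ΣIE) + 1/2·D(I2) + 1·EA + U
-287.8 = 1·(+107.5) + 1·(+495.8) + 1/2·(+213.6) + 1·(-295.2) + U
U = -287.8 − (+414.9) = -702.7 kJ/mol

U = -702.7 kJ/mol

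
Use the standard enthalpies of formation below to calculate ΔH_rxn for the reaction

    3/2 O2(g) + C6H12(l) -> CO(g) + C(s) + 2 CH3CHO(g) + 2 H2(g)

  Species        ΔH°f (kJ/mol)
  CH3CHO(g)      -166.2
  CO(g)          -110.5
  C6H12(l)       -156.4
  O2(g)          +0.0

ΔH_rxn = -286.5 kJ/mol

Products: 1·(-110.5) + 1·(+0.0) + 2·(-166.2) + 2·(+0.0) = -442.9
Reactants: 3/2·(+0.0) + 1·(-156.4) = -156.4
ΔH_rxn = (-442.9) − (-156.4) = -286.5 kJ/mol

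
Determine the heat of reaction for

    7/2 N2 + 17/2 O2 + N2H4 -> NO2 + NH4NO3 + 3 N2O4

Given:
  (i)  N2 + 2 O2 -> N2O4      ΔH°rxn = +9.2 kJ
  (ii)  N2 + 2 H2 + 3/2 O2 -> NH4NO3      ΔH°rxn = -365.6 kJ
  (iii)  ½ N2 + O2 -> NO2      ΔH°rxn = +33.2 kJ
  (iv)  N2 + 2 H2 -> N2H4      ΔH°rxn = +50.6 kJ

ΔH°rxn = -355.4 kJ

(i) × 3 (×3 to match 3 N2O4 in the target): (3)·(+9.2) = +27.6 kJ
(ii) as written (NH4NO3 already on the product side): -365.6 kJ
(iii) as written (NO2 already on the product side): +33.2 kJ
(iv) reversed (N2H4 must end up as a reactant): -50.6 kJ
ΔH°rxn = (3)·(+9.2) + (1)·(-365.6) + (1)·(+33.2) + (-1)·(+50.6) = -355.4 kJ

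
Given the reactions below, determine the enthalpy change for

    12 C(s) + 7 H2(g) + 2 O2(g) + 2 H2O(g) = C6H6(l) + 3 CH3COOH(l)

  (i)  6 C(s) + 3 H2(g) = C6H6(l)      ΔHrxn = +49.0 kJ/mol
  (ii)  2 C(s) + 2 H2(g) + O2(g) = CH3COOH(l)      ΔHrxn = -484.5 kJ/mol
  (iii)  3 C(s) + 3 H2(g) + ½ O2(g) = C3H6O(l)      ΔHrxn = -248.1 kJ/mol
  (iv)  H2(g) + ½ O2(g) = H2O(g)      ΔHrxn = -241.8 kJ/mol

(i) as written: +49.0 kJ/mol
(ii) × 3: (3)·(-484.5) = -1453.5 kJ/mol
(iii): not needed.
(iv) reversed and × 2: (-2)·(-241.8) = +483.6 kJ/mol
ΔHrxn = (+49.0) + (-1453.5) + (+483.6) = -920.9 kJ/mol

ΔHrxn = -920.9 kJ/mol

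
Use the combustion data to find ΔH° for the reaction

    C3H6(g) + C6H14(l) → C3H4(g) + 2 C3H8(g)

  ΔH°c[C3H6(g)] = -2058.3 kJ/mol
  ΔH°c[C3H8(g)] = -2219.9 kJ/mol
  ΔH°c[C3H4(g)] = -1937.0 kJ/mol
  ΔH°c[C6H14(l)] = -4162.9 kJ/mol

With combustion enthalpies, reactants minus products:
= [1·(-2058.3) + 1·(-4162.9)] − [1·(-1937.0) + 2·(-2219.9)]
= 155.6 kJ/mol

ΔH° = 155.6 kJ/mol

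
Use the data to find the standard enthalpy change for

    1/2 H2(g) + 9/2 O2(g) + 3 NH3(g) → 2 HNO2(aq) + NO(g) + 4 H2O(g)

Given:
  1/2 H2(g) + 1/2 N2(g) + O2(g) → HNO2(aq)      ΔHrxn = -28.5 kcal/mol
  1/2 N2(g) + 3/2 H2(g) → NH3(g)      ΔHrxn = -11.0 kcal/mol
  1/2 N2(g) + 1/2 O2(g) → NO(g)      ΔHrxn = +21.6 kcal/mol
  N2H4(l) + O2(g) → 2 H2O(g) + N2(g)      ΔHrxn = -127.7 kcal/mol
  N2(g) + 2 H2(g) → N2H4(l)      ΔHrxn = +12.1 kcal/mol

ΔHrxn = -233.6 kcal/mol

equation 1 × 2 (×2 to match 2 HNO2(aq) in the target): (2)·(-28.5) = -57.0 kcal/mol
equation 2 reversed and × 3 (NH3(g) must end up as a reactant; ×3 to match 3 NH3(g) in the target): (-3)·(-11.0) = +33.0 kcal/mol
equation 3 as written (NO(g) already on the product side): +21.6 kcal/mol
equation 4 × 2 (×2 to match 4 H2O(g) in the target): (2)·(-127.7) = -255.4 kcal/mol
equation 5 × 2: (2)·(+12.1) = +24.2 kcal/mol
Combining the equations, ΔHrxn = (2)·(-28.5) + (-3)·(-11.0) + (1)·(+21.6) + (2)·(-127.7) + (2)·(+12.1) = -233.6 kcal/mol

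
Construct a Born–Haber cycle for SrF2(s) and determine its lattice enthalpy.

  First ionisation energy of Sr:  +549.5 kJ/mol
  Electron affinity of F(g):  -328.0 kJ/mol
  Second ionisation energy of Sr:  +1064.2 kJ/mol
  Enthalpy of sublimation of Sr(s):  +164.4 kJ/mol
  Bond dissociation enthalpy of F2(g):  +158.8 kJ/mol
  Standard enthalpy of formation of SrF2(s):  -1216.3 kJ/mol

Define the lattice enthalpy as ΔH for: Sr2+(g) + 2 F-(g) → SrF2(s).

ΔHf° = 1·ΔHsub + 1·(ΣIE) + 1·D(F2) + 2·EA + U
-1216.3 = 1·(+164.4) + 1·(+1613.7) + 1·(+158.8) + 2·(-328.0) + U
U = -1216.3 − (+1280.9) = -2497.2 kJ/mol

U = -2497.2 kJ/mol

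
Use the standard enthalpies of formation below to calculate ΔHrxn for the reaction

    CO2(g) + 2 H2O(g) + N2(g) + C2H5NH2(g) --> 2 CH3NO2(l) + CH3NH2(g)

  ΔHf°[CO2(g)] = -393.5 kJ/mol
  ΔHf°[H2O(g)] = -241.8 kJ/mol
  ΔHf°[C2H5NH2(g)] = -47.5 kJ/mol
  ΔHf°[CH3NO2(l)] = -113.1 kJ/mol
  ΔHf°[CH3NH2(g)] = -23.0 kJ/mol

Products: 2·(-113.1) + 1·(-23.0) = -249.2
Reactants: 1·(-393.5) + 2·(-241.8) + 1·(+0.0) + 1·(-47.5) = -924.6
ΔHrxn = (-249.2) − (-924.6) = 675.4 kJ/mol

ΔHrxn = 675.4 kJ/mol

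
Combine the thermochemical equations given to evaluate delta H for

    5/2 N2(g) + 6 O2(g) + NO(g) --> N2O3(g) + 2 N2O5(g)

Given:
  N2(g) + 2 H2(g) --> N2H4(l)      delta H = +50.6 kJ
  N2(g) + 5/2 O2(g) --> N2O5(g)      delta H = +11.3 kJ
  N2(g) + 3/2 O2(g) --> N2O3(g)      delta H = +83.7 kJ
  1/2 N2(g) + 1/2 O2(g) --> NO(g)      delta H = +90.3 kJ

delta H = 16.0 kJ

equation 1: not needed (H2(g) appears nowhere else).
equation 2 × 2 (scale by 2 for the 2 N2O5(g)): (2)·(+11.3) = +22.6 kJ
equation 3 as written (N2O3(g) already on the product side): +83.7 kJ
equation 4 reversed (reverse to put NO(g) on the reactant side): -90.3 kJ
delta H = (2)·(+11.3) + (1)·(+83.7) + (-1)·(+90.3) = 16.0 kJ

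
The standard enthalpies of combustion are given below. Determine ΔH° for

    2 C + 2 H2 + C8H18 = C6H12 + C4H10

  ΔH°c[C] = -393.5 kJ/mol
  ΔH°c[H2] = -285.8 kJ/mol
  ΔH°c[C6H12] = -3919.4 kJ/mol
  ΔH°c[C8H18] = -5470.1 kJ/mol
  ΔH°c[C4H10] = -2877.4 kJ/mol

ΔH° = -31.9 kJ/mol

Using ΔH = Σ nΔHc°(reactants) − Σ nΔHc°(products):
= [2·(-393.5) + 2·(-285.8) + 1·(-5470.1)] − [1·(-3919.4) + 1·(-2877.4)]
= -31.9 kJ/mol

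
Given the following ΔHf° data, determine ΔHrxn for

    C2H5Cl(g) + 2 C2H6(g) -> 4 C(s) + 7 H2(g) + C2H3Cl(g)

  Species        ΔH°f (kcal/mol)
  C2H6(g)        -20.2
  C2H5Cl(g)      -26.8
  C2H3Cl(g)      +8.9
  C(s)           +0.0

ΔH°rxn = Σ nΔHf°(products) − Σ nΔHf°(reactants).
Products: 4·(+0.0) + 7·(+0.0) + 1·(+8.9) = +8.9
Reactants: 1·(-26.8) + 2·(-20.2) = -67.2
ΔHrxn = (+8.9) − (-67.2) = 76.1 kcal/mol

ΔHrxn = 76.1 kcal/mol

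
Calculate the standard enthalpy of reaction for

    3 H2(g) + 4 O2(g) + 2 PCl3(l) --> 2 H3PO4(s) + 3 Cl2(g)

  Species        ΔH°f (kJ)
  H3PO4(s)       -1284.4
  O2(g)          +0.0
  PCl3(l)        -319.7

ΔH°rxn = Σ nΔHf°(products) − Σ nΔHf°(reactants).
Products: 2·(-1284.4) + 3·(+0.0) = -2568.8
Reactants: 3·(+0.0) + 4·(+0.0) + 2·(-319.7) = -639.4
ΔH_rxn = (-2568.8) − (-639.4) = -1929.4 kJ

ΔH_rxn = -1929.4 kJ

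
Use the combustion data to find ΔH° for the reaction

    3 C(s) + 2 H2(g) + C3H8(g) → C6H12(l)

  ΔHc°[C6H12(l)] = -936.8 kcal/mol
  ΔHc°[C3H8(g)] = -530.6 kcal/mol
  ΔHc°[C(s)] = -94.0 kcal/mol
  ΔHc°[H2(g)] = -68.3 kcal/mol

ΔH° = -12.4 kcal/mol

Using ΔH = Σ nΔHc°(reactants) − Σ nΔHc°(products):
= [3·(-94.0) + 2·(-68.3) + 1·(-530.6)] − [1·(-936.8)]
= -12.4 kcal/mol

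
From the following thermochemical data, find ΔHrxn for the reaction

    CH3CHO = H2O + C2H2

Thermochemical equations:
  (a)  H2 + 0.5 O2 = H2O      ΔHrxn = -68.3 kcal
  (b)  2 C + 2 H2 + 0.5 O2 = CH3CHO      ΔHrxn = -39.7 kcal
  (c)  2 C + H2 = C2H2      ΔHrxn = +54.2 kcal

(a) as written: -68.3 kcal
(b) reversed: +39.7 kcal
(c) as written: +54.2 kcal
Since enthalpy is a state function, ΔHrxn = (1)·(-68.3) + (-1)·(-39.7) + (1)·(+54.2) = 25.6 kcal

ΔHrxn = 25.6 kcal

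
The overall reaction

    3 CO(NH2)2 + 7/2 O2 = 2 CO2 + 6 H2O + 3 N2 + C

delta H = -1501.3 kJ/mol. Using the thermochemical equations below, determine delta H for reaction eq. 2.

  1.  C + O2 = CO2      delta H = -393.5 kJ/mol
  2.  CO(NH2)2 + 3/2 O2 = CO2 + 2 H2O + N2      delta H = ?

delta H = -631.6 kJ/mol

eq. 1 reversed (reverse to put C on the product side): +393.5 kJ/mol
eq. 2 × 3 (scale by 3 for the 3 CO(NH2)2): contributes 3·x
-1501.3 = (+393.5) + 3·x
x = (-1501.3 − (+393.5)) / (3) = -631.6 kJ/mol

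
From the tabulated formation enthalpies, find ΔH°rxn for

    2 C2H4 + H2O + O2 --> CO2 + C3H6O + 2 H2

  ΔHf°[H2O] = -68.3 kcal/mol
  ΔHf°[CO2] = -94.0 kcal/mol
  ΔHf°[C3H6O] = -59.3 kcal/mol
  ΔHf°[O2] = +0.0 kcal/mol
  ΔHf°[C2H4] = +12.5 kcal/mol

ΔH°rxn = -110.0 kcal/mol

Products: 1·(-94.0) + 1·(-59.3) + 2·(+0.0) = -153.3
Reactants: 2·(+12.5) + 1·(-68.3) + 1·(+0.0) = -43.3
ΔH°rxn = (-153.3) − (-43.3) = -110.0 kcal/mol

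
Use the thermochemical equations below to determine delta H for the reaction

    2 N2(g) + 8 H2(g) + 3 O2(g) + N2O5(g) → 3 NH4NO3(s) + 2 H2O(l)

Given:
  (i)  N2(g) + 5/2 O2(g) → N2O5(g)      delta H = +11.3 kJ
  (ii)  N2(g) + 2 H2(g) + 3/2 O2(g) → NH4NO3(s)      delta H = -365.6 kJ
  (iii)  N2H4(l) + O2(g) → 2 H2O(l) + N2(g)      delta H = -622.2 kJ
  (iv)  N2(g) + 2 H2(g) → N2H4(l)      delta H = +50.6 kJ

(i) reversed: -11.3 kJ
(ii) × 3: (3)·(-365.6) = -1096.8 kJ
(iii) as written: -622.2 kJ
(iv) as written: +50.6 kJ
Since enthalpy is a state function, delta H = (-11.3) + (-1096.8) + (-622.2) + (+50.6) = -1679.7 kJ

delta H = -1679.7 kJ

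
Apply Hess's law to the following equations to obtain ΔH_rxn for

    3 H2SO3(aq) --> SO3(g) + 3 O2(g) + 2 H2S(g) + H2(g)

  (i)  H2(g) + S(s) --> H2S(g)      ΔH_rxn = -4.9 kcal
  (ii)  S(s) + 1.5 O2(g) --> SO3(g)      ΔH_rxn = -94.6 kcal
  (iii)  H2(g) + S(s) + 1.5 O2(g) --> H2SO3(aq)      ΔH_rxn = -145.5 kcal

ΔH_rxn = 332.1 kcal

(i) × 2 (×2 to match 2 H2S(g) in the target): (2)·(-4.9) = -9.8 kcal
(ii) as written (SO3(g) already on the product side): -94.6 kcal
(iii) reversed and × 3 (H2SO3(aq) must end up as a reactant; ×3 to match 3 H2SO3(aq) in the target): (-3)·(-145.5) = +436.5 kcal
By Hess's law, ΔH_rxn = (-9.8) + (-94.6) + (+436.5) = 332.1 kcal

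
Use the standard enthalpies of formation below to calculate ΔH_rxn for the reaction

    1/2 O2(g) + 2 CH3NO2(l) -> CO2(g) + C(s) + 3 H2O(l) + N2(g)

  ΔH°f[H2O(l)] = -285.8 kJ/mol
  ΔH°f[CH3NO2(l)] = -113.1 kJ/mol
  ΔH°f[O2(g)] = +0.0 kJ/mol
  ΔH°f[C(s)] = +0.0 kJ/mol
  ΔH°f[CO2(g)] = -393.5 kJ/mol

Products: 1·(-393.5) + 1·(+0.0) + 3·(-285.8) + 1·(+0.0) = -1250.9
Reactants: 1/2·(+0.0) + 2·(-113.1) = -226.2
ΔH_rxn = (-1250.9) − (-226.2) = -1024.7 kJ/mol

ΔH_rxn = -1024.7 kJ/mol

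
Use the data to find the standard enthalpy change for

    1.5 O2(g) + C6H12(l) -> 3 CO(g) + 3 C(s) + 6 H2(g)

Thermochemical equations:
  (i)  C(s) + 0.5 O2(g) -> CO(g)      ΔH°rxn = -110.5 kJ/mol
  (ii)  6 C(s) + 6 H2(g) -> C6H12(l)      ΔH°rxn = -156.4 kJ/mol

(i) × 3 (scale by 3 for the 3 CO(g)): (3)·(-110.5) = -331.5 kJ/mol
(ii) reversed (reverse to put C6H12(l) on the reactant side): +156.4 kJ/mol
ΔH°rxn = (-331.5) + (+156.4) = -175.1 kJ/mol

ΔH°rxn = -175.1 kJ/mol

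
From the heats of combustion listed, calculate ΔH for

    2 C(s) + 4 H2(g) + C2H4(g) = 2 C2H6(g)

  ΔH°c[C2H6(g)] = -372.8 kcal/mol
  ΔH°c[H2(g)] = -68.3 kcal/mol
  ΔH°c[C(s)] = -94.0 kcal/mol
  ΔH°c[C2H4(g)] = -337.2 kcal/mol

ΔH = -52.8 kcal/mol

Using ΔH = Σ nΔHc°(reactants) − Σ nΔHc°(products):
= [2·(-94.0) + 4·(-68.3) + 1·(-337.2)] − [2·(-372.8)]
= -52.8 kcal/mol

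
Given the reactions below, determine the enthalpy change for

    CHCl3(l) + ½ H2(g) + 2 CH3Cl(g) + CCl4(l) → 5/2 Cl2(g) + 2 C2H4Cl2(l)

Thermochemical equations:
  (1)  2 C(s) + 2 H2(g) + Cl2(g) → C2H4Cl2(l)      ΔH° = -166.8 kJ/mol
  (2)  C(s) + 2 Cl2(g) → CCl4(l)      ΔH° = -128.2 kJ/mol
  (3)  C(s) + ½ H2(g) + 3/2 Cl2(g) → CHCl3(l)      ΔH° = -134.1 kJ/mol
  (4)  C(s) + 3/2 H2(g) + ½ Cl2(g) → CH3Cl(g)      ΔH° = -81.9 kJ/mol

(1) × 2 (×2 to match 2 C2H4Cl2(l) in the target): (2)·(-166.8) = -333.6 kJ/mol
(2) reversed (reverse to put CCl4(l) on the reactant side): +128.2 kJ/mol
(3) reversed (reverse to put CHCl3(l) on the reactant side): +134.1 kJ/mol
(4) reversed and × 2 (CH3Cl(g) must end up as a reactant; ×2 to match 2 CH3Cl(g) in the target): (-2)·(-81.9) = +163.8 kJ/mol
Summing the manipulated equations, ΔH° = (-333.6) + (+128.2) + (+134.1) + (+163.8) = 92.5 kJ/mol

ΔH° = 92.5 kJ/mol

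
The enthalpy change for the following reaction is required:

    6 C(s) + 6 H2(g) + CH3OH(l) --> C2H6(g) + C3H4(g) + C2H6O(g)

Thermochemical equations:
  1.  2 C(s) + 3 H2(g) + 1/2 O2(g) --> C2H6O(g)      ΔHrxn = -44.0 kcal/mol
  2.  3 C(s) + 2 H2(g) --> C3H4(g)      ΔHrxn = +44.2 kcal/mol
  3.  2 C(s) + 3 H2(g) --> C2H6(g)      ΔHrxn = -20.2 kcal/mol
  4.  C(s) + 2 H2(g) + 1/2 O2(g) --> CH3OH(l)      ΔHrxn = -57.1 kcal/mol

eq. 1 as written (C2H6O(g) already on the product side): -44.0 kcal/mol
eq. 2 as written (C3H4(g) already on the product side): +44.2 kcal/mol
eq. 3 as written (C2H6(g) already on the product side): -20.2 kcal/mol
eq. 4 reversed (reverse to put CH3OH(l) on the reactant side): +57.1 kcal/mol
By Hess's law, ΔHrxn = (-44.0) + (+44.2) + (-20.2) + (+57.1) = 37.1 kcal/mol

ΔHrxn = 37.1 kcal/mol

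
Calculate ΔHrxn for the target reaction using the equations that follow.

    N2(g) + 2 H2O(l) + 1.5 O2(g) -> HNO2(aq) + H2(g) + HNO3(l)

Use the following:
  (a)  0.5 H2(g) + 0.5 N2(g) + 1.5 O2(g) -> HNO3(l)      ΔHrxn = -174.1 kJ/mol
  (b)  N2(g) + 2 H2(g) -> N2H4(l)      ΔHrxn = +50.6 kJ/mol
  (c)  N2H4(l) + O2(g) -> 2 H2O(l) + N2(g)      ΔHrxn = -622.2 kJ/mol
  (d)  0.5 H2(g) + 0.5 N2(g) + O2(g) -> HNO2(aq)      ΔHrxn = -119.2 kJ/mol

ΔHrxn = 278.3 kJ/mol

(a) as written (HNO3(l) already on the product side): -174.1 kJ/mol
(b) reversed: -50.6 kJ/mol
(c) reversed (H2O(l) must end up as a reactant): +622.2 kJ/mol
(d) as written (HNO2(aq) already on the product side): -119.2 kJ/mol
ΔHrxn = (-174.1) + (-50.6) + (+622.2) + (-119.2) = 278.3 kJ/mol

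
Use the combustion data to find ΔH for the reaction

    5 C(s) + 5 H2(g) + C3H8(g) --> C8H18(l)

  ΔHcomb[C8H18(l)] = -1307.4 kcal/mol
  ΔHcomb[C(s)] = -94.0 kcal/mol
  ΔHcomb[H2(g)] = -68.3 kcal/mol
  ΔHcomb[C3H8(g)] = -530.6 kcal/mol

With combustion enthalpies, reactants minus products:
= [5·(-94.0) + 5·(-68.3) + 1·(-530.6)] − [1·(-1307.4)]
= -34.7 kcal/mol

ΔH = -34.7 kcal/mol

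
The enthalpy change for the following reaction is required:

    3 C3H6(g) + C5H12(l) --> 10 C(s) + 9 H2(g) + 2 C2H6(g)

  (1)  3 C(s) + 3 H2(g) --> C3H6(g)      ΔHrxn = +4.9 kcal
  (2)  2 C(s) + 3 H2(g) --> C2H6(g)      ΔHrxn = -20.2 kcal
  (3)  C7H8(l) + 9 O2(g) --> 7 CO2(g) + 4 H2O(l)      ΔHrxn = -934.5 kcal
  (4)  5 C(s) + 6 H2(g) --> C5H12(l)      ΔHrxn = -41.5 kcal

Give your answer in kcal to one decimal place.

ΔHrxn = -13.6 kcal

(1) reversed and × 3: (-3)·(+4.9) = -14.7 kcal
(2) × 2: (2)·(-20.2) = -40.4 kcal
(3): not needed.
(4) reversed: +41.5 kcal
Since enthalpy is a state function, ΔHrxn = (-14.7) + (-40.4) + (+41.5) = -13.6 kcal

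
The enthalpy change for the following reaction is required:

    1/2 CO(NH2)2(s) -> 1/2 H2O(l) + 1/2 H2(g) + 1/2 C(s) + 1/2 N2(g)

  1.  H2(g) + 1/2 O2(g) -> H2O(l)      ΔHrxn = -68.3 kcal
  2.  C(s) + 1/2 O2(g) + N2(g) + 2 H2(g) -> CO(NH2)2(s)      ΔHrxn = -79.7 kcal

eq. 1 × 1/2: (1/2)·(-68.3) = -34.15 kcal
eq. 2 reversed and × 1/2: (-1/2)·(-79.7) = +39.85 kcal
ΔHrxn = (1/2)·(-68.3) + (-1/2)·(-79.7) = 5.7 kcal

ΔHrxn = 5.7 kcal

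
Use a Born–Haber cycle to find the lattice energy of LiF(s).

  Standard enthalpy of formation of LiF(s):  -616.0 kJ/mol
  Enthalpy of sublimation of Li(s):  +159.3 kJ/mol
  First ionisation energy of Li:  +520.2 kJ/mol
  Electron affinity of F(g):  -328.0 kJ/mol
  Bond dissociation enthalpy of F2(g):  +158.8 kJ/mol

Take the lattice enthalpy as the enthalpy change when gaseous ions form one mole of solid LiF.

ΔHf° = 1·ΔHsub + 1·(ΣIE) + 1/2·D(F2) + 1·EA + U
-616.0 = 1·(+159.3) + 1·(+520.2) + 1/2·(+158.8) + 1·(-328.0) + U
U = -616.0 − (+430.9) = -1046.9 kJ/mol

U = -1046.9 kJ/mol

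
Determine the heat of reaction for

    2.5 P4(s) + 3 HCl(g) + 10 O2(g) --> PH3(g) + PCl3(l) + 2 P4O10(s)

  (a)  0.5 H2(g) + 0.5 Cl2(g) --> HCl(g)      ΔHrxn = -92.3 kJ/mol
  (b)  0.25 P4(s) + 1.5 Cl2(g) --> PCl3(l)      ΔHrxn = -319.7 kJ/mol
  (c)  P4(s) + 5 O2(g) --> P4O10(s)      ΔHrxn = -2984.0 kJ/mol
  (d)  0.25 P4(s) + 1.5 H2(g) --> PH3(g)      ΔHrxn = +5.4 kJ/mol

ΔHrxn = -6005.4 kJ/mol

(a) reversed and × 3 (reverse to put HCl(g) on the reactant side; scale by 3 for the 3 HCl(g)): (-3)·(-92.3) = +276.9 kJ/mol
(b) as written (PCl3(l) already on the product side): -319.7 kJ/mol
(c) × 2 (scale by 2 for the 2 P4O10(s)): (2)·(-2984.0) = -5968.0 kJ/mol
(d) as written (PH3(g) already on the product side): +5.4 kJ/mol
Since enthalpy is a state function, ΔHrxn = (-3)·(-92.3) + (1)·(-319.7) + (2)·(-2984.0) + (1)·(+5.4) = -6005.4 kJ/mol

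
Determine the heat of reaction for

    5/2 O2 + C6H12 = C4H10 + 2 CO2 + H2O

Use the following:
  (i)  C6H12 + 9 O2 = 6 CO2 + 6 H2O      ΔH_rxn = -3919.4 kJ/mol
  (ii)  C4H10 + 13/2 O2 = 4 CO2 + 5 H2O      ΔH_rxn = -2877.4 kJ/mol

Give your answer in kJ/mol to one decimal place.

ΔH_rxn = -1042.0 kJ/mol

(i) as written (C6H12 already on the reactant side): -3919.4 kJ/mol
(ii) reversed (C4H10 must end up as a product): +2877.4 kJ/mol
Since enthalpy is a state function, ΔH_rxn = (-3919.4) + (+2877.4) = -1042.0 kJ/mol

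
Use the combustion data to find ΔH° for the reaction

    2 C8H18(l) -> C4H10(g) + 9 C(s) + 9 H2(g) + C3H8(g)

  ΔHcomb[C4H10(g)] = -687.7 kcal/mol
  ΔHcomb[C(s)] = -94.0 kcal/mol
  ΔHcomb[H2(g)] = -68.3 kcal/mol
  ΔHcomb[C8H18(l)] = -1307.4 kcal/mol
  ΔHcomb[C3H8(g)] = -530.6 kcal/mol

ΔH° = 64.2 kcal/mol

With combustion enthalpies, reactants minus products:
= [2·(-1307.4)] − [1·(-687.7) + 9·(-94.0) + 9·(-68.3) + 1·(-530.6)]
= 64.2 kcal/mol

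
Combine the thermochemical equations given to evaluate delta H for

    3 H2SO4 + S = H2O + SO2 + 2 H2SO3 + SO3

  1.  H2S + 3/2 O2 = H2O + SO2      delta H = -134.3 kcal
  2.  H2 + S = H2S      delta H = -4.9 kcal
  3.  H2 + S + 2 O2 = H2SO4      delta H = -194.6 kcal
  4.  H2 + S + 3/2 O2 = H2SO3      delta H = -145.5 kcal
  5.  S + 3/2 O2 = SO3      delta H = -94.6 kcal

delta H = 59.0 kcal

eq. 1 as written: -134.3 kcal
eq. 2 as written: -4.9 kcal
eq. 3 reversed and × 3: (-3)·(-194.6) = +583.8 kcal
eq. 4 × 2: (2)·(-145.5) = -291.0 kcal
eq. 5 as written: -94.6 kcal
delta H = (-134.3) + (-4.9) + (+583.8) + (-291.0) + (-94.6) = 59.0 kcal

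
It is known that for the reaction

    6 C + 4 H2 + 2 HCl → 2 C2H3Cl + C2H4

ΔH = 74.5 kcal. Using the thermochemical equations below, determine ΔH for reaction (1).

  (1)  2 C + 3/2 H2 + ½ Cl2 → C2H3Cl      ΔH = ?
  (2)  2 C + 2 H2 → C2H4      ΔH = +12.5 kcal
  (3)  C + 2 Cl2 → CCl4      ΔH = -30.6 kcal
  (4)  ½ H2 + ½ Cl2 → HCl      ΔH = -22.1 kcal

ΔH = 8.9 kcal

(1) × 2: contributes 2·x
(2) as written: +12.5 kcal
(3): not needed.
(4) reversed and × 2: (-2)·(-22.1) = +44.2 kcal
+74.5 = (+12.5) + (+44.2) + 2·x
x = (+74.5 − (+56.7)) / (2) = 8.9 kcal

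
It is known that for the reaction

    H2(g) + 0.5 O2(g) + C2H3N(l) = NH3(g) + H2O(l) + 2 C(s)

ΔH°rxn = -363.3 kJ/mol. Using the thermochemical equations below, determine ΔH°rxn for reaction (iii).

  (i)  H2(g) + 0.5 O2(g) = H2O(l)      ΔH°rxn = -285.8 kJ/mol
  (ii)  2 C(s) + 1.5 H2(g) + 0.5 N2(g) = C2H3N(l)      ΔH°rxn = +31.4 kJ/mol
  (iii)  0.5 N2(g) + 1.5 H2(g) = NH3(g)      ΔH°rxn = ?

(i) as written (H2O(l) already on the product side): -285.8 kJ/mol
(ii) reversed (C2H3N(l) must end up as a reactant): -31.4 kJ/mol
(iii) as written (NH3(g) already on the product side): contributes x
-363.3 = (-285.8) + (-31.4) + x
x = (-363.3 − (-317.2)) / (1) = -46.1 kJ/mol

ΔH°rxn = -46.1 kJ/mol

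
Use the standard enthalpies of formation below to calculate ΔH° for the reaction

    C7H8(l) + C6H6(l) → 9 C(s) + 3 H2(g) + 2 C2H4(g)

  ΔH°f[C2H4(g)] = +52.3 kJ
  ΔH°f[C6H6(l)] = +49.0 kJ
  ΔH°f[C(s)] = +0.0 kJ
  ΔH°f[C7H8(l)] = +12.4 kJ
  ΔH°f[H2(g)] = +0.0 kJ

ΔH°rxn = Σ nΔHf°(products) − Σ nΔHf°(reactants).
Products: 9·(+0.0) + 3·(+0.0) + 2·(+52.3) = +104.6
Reactants: 1·(+12.4) + 1·(+49.0) = +61.4
ΔH° = (+104.6) − (+61.4) = 43.2 kJ

ΔH° = 43.2 kJ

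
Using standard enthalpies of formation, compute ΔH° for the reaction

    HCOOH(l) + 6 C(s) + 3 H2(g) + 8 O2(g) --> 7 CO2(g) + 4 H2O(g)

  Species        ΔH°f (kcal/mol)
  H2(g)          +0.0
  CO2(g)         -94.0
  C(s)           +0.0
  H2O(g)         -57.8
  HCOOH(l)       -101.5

ΔH° = -787.7 kcal/mol

Products: 7·(-94.0) + 4·(-57.8) = -889.2
Reactants: 1·(-101.5) + 6·(+0.0) + 3·(+0.0) + 8·(+0.0) = -101.5
ΔH° = (-889.2) − (-101.5) = -787.7 kcal/mol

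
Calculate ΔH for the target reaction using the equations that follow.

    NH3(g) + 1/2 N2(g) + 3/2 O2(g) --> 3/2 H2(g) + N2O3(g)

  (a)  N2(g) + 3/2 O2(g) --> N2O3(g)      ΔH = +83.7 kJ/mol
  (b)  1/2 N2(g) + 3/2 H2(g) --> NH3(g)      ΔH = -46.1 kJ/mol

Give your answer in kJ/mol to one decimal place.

(a) as written (N2O3(g) already on the product side): +83.7 kJ/mol
(b) reversed (NH3(g) must end up as a reactant): +46.1 kJ/mol
Combining the equations, ΔH = (1)·(+83.7) + (-1)·(-46.1) = 129.8 kJ/mol

ΔH = 129.8 kJ/mol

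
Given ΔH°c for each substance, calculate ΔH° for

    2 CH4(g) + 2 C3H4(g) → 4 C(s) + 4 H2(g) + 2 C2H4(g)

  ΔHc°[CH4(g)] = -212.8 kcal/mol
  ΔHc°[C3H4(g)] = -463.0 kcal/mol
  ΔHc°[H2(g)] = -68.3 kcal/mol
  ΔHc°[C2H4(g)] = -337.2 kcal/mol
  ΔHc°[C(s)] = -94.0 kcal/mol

Using ΔH = Σ nΔHc°(reactants) − Σ nΔHc°(products):
= [2·(-212.8) + 2·(-463.0)] − [4·(-94.0) + 4·(-68.3) + 2·(-337.2)]
= -28.0 kcal/mol

ΔH° = -28.0 kcal/mol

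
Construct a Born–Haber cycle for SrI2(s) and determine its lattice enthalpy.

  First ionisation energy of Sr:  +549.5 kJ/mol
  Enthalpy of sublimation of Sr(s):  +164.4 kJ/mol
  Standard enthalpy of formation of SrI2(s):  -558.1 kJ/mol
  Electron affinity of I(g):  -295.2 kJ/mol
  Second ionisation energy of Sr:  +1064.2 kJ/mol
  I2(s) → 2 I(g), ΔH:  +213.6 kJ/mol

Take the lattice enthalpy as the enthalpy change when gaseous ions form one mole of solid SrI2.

U = -1959.4 kJ/mol

ΔHf° = 1·ΔHsub + 1·(ΣIE) + 1·D(I2) + 2·EA + U
-558.1 = 1·(+164.4) + 1·(+1613.7) + 1·(+213.6) + 2·(-295.2) + U
U = -558.1 − (+1401.3) = -1959.4 kJ/mol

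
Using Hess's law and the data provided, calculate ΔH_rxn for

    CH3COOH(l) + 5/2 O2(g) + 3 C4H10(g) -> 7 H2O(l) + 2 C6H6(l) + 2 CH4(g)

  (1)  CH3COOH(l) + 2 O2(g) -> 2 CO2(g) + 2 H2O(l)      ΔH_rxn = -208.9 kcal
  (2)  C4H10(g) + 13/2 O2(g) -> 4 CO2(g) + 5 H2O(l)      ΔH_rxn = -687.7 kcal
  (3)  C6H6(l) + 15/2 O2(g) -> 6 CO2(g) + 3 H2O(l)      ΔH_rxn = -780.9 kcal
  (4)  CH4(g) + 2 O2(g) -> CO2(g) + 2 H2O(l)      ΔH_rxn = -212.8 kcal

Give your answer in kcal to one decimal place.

ΔH_rxn = -284.6 kcal

(1) as written (CH3COOH(l) already on the reactant side): -208.9 kcal
(2) × 3 (×3 to match 3 C4H10(g) in the target): (3)·(-687.7) = -2063.1 kcal
(3) reversed and × 2 (reverse to put C6H6(l) on the product side; scale by 2 for the 2 C6H6(l)): (-2)·(-780.9) = +1561.8 kcal
(4) reversed and × 2 (CH4(g) must end up as a product; ×2 to match 2 CH4(g) in the target): (-2)·(-212.8) = +425.6 kcal
ΔH_rxn = (-208.9) + (-2063.1) + (+1561.8) + (+425.6) = -284.6 kcal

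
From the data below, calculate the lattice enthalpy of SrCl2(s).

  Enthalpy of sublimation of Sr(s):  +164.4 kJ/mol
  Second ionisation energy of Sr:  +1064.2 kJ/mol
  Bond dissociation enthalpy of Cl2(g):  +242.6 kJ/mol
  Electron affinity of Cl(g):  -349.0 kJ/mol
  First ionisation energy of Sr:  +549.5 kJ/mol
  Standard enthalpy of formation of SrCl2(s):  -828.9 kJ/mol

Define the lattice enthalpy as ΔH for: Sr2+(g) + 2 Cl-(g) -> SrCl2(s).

U = -2151.6 kJ/mol

ΔHf° = 1·ΔHsub + 1·(ΣIE) + 1·D(Cl2) + 2·EA + U
-828.9 = 1·(+164.4) + 1·(+1613.7) + 1·(+242.6) + 2·(-349.0) + U
U = -828.9 − (+1322.7) = -2151.6 kJ/mol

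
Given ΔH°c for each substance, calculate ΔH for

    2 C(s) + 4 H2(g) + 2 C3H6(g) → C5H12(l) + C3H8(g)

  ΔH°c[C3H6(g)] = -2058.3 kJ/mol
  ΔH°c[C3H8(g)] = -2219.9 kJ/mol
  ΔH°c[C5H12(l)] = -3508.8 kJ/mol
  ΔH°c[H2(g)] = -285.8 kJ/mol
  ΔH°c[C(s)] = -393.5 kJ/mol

Using ΔH = Σ nΔHc°(reactants) − Σ nΔHc°(products):
= [2·(-393.5) + 4·(-285.8) + 2·(-2058.3)] − [1·(-3508.8) + 1·(-2219.9)]
= -318.1 kJ/mol

ΔH = -318.1 kJ/mol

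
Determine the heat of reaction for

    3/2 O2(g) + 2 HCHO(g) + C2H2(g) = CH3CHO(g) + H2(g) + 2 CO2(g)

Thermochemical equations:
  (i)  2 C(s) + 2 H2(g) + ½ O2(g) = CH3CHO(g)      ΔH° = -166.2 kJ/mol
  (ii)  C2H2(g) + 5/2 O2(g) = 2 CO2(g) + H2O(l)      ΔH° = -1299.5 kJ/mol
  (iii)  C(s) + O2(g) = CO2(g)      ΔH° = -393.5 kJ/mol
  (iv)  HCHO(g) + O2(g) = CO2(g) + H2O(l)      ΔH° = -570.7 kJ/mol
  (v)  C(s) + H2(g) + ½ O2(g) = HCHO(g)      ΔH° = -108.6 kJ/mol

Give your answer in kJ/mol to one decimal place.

(i) as written: -166.2 kJ/mol
(ii) as written: -1299.5 kJ/mol
(iii) as written: -393.5 kJ/mol
(iv) reversed: +570.7 kJ/mol
(v) reversed and × 3: (-3)·(-108.6) = +325.8 kJ/mol
ΔH° = (-166.2) + (-1299.5) + (-393.5) + (+570.7) + (+325.8) = -962.7 kJ/mol

ΔH° = -962.7 kJ/mol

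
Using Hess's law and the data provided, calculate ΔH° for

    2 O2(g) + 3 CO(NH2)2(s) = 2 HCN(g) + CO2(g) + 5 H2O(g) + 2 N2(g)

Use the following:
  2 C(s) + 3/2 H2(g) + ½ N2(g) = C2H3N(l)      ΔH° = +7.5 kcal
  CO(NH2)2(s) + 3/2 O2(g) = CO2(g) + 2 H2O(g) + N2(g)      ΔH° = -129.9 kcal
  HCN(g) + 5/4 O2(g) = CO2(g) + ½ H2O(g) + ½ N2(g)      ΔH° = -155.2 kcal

ΔH° = -79.3 kcal

equation 1: not needed (H2(g) appears nowhere else).
equation 2 × 3 (scale by 3 for the 3 CO(NH2)2(s)): (3)·(-129.9) = -389.7 kcal
equation 3 reversed and × 2 (HCN(g) must end up as a product; ×2 to match 2 HCN(g) in the target): (-2)·(-155.2) = +310.4 kcal
ΔH° = (3)·(-129.9) + (-2)·(-155.2) = -79.3 kcal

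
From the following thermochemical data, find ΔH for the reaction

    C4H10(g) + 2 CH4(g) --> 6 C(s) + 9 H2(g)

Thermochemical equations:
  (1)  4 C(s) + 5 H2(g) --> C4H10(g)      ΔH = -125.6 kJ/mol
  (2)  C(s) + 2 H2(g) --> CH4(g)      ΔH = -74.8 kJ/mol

(1) reversed (C4H10(g) must end up as a reactant): +125.6 kJ/mol
(2) reversed and × 2 (reverse to put CH4(g) on the reactant side; scale by 2 for the 2 CH4(g)): (-2)·(-74.8) = +149.6 kJ/mol
By Hess's law, ΔH = (-1)·(-125.6) + (-2)·(-74.8) = 275.2 kJ/mol

ΔH = 275.2 kJ/mol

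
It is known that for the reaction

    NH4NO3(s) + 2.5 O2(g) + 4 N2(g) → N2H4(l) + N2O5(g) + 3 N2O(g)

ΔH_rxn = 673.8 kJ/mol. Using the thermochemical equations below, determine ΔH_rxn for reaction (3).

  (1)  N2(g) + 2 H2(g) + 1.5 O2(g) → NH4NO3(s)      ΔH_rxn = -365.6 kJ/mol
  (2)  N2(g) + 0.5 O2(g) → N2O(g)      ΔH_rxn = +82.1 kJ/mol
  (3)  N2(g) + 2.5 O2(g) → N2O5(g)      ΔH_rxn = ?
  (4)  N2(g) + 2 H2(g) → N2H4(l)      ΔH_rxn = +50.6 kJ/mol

(1) reversed (NH4NO3(s) must end up as a reactant): +365.6 kJ/mol
(2) × 3 (scale by 3 for the 3 N2O(g)): (3)·(+82.1) = +246.3 kJ/mol
(3) as written (N2O5(g) already on the product side): contributes x
(4) as written (N2H4(l) already on the product side): +50.6 kJ/mol
+673.8 = (+365.6) + (+246.3) + (+50.6) + x
x = (+673.8 − (+662.5)) / (1) = 11.3 kJ/mol

ΔH_rxn = 11.3 kJ/mol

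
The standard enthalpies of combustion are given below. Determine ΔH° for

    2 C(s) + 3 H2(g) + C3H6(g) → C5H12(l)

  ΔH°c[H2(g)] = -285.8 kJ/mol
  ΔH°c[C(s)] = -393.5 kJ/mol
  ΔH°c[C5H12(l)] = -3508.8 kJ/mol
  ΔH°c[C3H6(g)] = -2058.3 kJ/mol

Using ΔH = Σ nΔHc°(reactants) − Σ nΔHc°(products):
= [2·(-393.5) + 3·(-285.8) + 1·(-2058.3)] − [1·(-3508.8)]
= -193.9 kJ/mol

ΔH° = -193.9 kJ/mol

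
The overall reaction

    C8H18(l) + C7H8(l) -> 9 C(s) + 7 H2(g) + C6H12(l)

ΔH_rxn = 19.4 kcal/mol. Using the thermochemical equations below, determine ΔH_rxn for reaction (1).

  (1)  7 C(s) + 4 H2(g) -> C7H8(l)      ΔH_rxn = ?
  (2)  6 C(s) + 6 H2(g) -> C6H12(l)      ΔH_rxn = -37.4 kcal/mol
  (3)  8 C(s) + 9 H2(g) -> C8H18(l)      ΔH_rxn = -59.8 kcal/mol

(1) reversed (C7H8(l) must end up as a reactant): contributes −x
(2) as written (C6H12(l) already on the product side): -37.4 kcal/mol
(3) reversed (C8H18(l) must end up as a reactant): +59.8 kcal/mol
+19.4 = (-37.4) + (+59.8) − x
x = (+19.4 − (+22.4)) / (-1) = 3.0 kcal/mol

ΔH_rxn = 3.0 kcal/mol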